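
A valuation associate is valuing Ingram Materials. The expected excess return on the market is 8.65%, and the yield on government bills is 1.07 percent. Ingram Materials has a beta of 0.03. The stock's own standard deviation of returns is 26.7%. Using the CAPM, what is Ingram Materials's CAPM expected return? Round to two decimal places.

1.33%

E(R) = R_f + β × MRP = 1.07% + 0.03 × 8.65% = 1.33%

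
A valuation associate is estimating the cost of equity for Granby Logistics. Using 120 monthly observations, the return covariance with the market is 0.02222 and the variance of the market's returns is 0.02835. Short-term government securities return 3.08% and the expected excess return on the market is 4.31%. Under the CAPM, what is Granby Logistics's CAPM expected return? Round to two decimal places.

6.46%

β = Cov(R_i, R_m) / Var(R_m) = 0.02222 / 0.02835 = 0.7838
E(R) = R_f + β × MRP = 3.08% + 0.7838 × 4.31% = 6.46%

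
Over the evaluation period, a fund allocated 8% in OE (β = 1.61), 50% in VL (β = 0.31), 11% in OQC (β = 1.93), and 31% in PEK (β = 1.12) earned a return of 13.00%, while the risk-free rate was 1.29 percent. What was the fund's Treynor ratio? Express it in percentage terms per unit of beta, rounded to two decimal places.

13.89%

β_P = 0.08×1.61 + 0.50×0.31 + 0.11×1.93 + 0.31×1.12 = 0.8433
Treynor = (R_P − R_f) / β_P = (13.00% − 1.29%) / 0.8433 = 11.71% / 0.8433 = 13.89%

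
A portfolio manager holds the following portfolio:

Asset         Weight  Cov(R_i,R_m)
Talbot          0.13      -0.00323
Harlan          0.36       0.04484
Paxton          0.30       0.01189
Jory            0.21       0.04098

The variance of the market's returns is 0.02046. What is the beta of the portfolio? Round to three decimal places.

1.363

β_Talbot = -0.00323 / 0.02046 = -0.1579
β_Harlan = 0.04484 / 0.02046 = 2.1916
β_Paxton = 0.01189 / 0.02046 = 0.5811
β_Jory = 0.04098 / 0.02046 = 2.0029
β_P = Σ w_i β_i = 0.13×-0.1579 + 0.36×2.1916 + 0.30×0.5811 + 0.21×2.0029 = 1.3634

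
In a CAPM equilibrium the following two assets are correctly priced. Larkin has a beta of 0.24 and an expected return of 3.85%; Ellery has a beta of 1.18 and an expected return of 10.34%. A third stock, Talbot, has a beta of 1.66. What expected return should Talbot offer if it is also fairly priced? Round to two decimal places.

13.65%

MRP (SML slope) = (10.34% − 3.85%) / (1.18 − 0.24) = 6.49% / 0.94 = 6.9043%
R_f (intercept) = 3.85% − 0.24 × 6.9043% = 2.1930%
E(R_Talbot) = R_f + β × MRP = 2.1930% + 1.66 × 6.9043% = 13.65%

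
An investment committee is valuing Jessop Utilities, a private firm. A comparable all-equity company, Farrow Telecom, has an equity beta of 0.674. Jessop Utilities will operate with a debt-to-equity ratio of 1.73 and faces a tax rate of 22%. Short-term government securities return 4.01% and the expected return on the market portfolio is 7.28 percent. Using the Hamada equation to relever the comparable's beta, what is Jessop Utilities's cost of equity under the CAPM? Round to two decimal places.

9.19%

β_L = β_U × [1 + (1 − t)(D/E)] = 0.674 × [1 + (1 − 0.22) × 1.73]
    = 0.674 × [1 + 0.78 × 1.73] = 0.674 × 2.3494 = 1.5835
MRP = 7.28% − 4.01% = 3.27%
E(R) = R_f + β_L × MRP = 4.01% + 1.5835 × 3.27% = 9.19%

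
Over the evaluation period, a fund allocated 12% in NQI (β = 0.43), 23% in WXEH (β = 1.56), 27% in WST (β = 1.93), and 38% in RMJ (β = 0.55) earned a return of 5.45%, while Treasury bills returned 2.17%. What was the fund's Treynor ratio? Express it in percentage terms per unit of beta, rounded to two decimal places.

2.88%

β_P = 0.12×0.43 + 0.23×1.56 + 0.27×1.93 + 0.38×0.55 = 1.1405
Treynor = (R_P − R_f) / β_P = (5.45% − 2.17%) / 1.1405 = 3.28% / 1.1405 = 2.88%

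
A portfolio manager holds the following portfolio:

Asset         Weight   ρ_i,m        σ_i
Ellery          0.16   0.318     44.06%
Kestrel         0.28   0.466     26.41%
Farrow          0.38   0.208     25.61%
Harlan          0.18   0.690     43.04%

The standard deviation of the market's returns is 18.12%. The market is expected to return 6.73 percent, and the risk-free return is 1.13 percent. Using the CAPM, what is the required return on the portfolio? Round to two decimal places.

β_Ellery = 0.318 × 44.06% / 18.12% = 0.7732
β_Kestrel = 0.466 × 26.41% / 18.12% = 0.6792
β_Farrow = 0.208 × 25.61% / 18.12% = 0.2940
β_Harlan = 0.690 × 43.04% / 18.12% = 1.6389
β_P = Σ w_i β_i = 0.16×0.7732 + 0.28×0.6792 + 0.38×0.2940 + 0.18×1.6389 = 0.7206
MRP = 6.73% − 1.13% = 5.60%
E(R_P) = R_f + β_P × MRP = 1.13% + 0.7206 × 5.60% = 5.17%

5.17%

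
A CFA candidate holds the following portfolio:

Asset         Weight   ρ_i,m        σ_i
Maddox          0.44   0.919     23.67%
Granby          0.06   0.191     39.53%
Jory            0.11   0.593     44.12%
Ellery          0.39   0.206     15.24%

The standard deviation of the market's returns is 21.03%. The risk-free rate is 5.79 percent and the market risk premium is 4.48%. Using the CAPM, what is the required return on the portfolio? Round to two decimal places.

β_Maddox = 0.919 × 23.67% / 21.03% = 1.0344
β_Granby = 0.191 × 39.53% / 21.03% = 0.3590
β_Jory = 0.593 × 44.12% / 21.03% = 1.2441
β_Ellery = 0.206 × 15.24% / 21.03% = 0.1493
β_P = Σ w_i β_i = 0.44×1.0344 + 0.06×0.3590 + 0.11×1.2441 + 0.39×0.1493 = 0.6718
E(R_P) = R_f + β_P × MRP = 5.79% + 0.6718 × 4.48% = 8.80%

8.80%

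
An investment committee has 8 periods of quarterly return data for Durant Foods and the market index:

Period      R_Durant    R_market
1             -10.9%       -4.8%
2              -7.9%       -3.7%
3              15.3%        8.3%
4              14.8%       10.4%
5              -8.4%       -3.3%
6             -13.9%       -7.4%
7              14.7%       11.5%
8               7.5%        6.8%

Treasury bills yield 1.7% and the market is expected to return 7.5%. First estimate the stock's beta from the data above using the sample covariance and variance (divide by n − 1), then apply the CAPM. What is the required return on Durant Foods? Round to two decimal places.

Mean R_i = (-10.9 − 7.9 + 15.3 + 14.8 − 8.4 − 13.9 + 14.7 + 7.5) / 8 = 1.4000%
Mean R_m = (-4.8 − 3.7 + 8.3 + 10.4 − 3.3 − 7.4 + 11.5 + 6.8) / 8 = 2.2250%
Σ(R_i − R̄_i)(R_m − R̄_m) = 688.1700  ⇒  Cov = 688.1700 / 7 = 98.3100
Σ(R_m − R̄_m)² = 418.3150  ⇒  Var(R_m) = 418.3150 / 7 = 59.7593
β = Cov / Var(R_m) = 98.3100 / 59.7593 = 1.6451
MRP = 7.5% − 1.7% = 5.80%
E(R) = R_f + β × MRP = 1.7% + 1.6451 × 5.8% = 11.24%

11.24%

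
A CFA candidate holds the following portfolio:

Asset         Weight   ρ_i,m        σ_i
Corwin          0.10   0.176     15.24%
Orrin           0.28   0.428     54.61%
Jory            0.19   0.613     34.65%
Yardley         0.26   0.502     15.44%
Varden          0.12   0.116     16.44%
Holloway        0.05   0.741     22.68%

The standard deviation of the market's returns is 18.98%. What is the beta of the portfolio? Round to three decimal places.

0.734

β_Corwin = 0.176 × 15.24% / 18.98% = 0.1413
β_Orrin = 0.428 × 54.61% / 18.98% = 1.2315
β_Jory = 0.613 × 34.65% / 18.98% = 1.1191
β_Yardley = 0.502 × 15.44% / 18.98% = 0.4084
β_Varden = 0.116 × 16.44% / 18.98% = 0.1005
β_Holloway = 0.741 × 22.68% / 18.98% = 0.8855
β_P = Σ w_i β_i = 0.10×0.1413 + 0.28×1.2315 + 0.19×1.1191 + 0.26×0.4084 + 0.12×0.1005 + 0.05×0.8855 = 0.7341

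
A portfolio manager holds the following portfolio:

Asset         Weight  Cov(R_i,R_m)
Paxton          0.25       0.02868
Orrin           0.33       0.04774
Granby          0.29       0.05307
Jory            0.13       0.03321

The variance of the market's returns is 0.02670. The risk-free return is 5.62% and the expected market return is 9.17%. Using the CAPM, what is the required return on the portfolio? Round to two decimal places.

11.29%

β_Paxton = 0.02868 / 0.02670 = 1.0742
β_Orrin = 0.04774 / 0.02670 = 1.7880
β_Granby = 0.05307 / 0.02670 = 1.9876
β_Jory = 0.03321 / 0.02670 = 1.2438
β_P = Σ w_i β_i = 0.25×1.0742 + 0.33×1.7880 + 0.29×1.9876 + 0.13×1.2438 = 1.5967
MRP = 9.17% − 5.62% = 3.55%
E(R_P) = R_f + β_P × MRP = 5.62% + 1.5967 × 3.55% = 11.29%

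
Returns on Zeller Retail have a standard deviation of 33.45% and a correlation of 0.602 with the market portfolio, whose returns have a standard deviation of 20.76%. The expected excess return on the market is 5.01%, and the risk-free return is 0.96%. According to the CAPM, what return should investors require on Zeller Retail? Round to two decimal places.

5.82%

β = ρ × σ_i / σ_m = 0.602 × 33.45% / 20.76% = 0.9700
E(R) = 0.96% + 0.9700 × 5.01% = 5.82%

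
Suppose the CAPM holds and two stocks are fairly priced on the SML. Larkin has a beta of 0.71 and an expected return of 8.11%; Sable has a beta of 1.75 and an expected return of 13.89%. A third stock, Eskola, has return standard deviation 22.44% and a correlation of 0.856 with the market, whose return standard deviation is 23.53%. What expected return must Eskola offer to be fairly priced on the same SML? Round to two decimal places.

8.70%

MRP = (13.89% − 8.11%) / (1.75 − 0.71) = 5.5577%
R_f = 8.11% − 0.71 × 5.5577% = 4.1640%
β_Eskola = ρ·σ_i/σ_m = 0.856 × 22.44 / 23.53 = 0.8163
E(R_Eskola) = R_f + β × MRP = 4.1640% + 0.8163 × 5.5577% = 8.70%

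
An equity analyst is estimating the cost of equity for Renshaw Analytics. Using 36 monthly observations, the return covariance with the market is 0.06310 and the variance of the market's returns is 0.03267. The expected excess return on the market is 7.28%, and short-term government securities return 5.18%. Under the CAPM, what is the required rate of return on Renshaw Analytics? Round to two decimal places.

β = Cov(R_i, R_m) / Var(R_m) = 0.06310 / 0.03267 = 1.9314
E(R) = R_f + β × MRP = 5.18% + 1.9314 × 7.28% = 19.24%

19.24%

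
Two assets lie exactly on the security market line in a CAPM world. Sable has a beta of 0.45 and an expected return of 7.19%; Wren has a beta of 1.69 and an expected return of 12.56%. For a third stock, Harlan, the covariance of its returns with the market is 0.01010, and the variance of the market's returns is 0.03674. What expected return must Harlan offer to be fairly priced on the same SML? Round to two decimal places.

MRP = (12.56% − 7.19%) / (1.69 − 0.45) = 4.3306%
R_f = 7.19% − 0.45 × 4.3306% = 5.2412%
β_Harlan = Cov / Var(R_m) = 0.01010 / 0.03674 = 0.2749
E(R_Harlan) = R_f + β × MRP = 5.2412% + 0.2749 × 4.3306% = 6.43%

6.43%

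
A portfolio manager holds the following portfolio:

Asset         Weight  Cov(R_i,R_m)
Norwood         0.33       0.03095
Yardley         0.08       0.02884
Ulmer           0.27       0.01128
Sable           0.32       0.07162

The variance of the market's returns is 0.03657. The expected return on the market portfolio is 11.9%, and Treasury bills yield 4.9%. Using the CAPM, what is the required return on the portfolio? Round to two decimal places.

12.27%

β_Norwood = 0.03095 / 0.03657 = 0.8463
β_Yardley = 0.02884 / 0.03657 = 0.7886
β_Ulmer = 0.01128 / 0.03657 = 0.3084
β_Sable = 0.07162 / 0.03657 = 1.9584
β_P = Σ w_i β_i = 0.33×0.8463 + 0.08×0.7886 + 0.27×0.3084 + 0.32×1.9584 = 1.0523
MRP = 11.9% − 4.9% = 7.00%
E(R_P) = R_f + β_P × MRP = 4.9% + 1.0523 × 7.0% = 12.27%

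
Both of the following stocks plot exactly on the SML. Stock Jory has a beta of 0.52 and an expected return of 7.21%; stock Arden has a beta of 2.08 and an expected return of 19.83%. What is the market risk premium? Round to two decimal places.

Both satisfy E(R) = R_f + β·MRP, so the slope of the SML is
MRP = (19.83% − 7.21%) / (2.08 − 0.52) = 12.62% / 1.56 = 8.0897%

8.09%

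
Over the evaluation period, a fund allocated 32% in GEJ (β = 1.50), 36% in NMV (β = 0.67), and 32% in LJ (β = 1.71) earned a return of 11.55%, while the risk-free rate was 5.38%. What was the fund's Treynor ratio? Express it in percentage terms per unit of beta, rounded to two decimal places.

β_P = 0.32×1.50 + 0.36×0.67 + 0.32×1.71 = 1.2684
Treynor = (R_P − R_f) / β_P = (11.55% − 5.38%) / 1.2684 = 6.17% / 1.2684 = 4.86%

4.86%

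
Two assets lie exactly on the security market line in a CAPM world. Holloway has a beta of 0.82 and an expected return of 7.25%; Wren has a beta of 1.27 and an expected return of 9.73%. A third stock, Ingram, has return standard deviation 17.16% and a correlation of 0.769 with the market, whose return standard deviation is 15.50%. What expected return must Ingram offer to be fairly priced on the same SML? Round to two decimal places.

7.42%

MRP = (9.73% − 7.25%) / (1.27 − 0.82) = 5.5111%
R_f = 7.25% − 0.82 × 5.5111% = 2.7309%
β_Ingram = ρ·σ_i/σ_m = 0.769 × 17.16 / 15.50 = 0.8514
E(R_Ingram) = R_f + β × MRP = 2.7309% + 0.8514 × 5.5111% = 7.42%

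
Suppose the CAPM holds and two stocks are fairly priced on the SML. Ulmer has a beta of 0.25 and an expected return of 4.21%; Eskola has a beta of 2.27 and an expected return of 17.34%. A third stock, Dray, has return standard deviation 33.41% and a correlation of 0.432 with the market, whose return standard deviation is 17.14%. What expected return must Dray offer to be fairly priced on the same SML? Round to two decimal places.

8.06%

MRP = (17.34% − 4.21%) / (2.27 − 0.25) = 6.5000%
R_f = 4.21% − 0.25 × 6.5000% = 2.5850%
β_Dray = ρ·σ_i/σ_m = 0.432 × 33.41 / 17.14 = 0.8421
E(R_Dray) = R_f + β × MRP = 2.5850% + 0.8421 × 6.5000% = 8.06%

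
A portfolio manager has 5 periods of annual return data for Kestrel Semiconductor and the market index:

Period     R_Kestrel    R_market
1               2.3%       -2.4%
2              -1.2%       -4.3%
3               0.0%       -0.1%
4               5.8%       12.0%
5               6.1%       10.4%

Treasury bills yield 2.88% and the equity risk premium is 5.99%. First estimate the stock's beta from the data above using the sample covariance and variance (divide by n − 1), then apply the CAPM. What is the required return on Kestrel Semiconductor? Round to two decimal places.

Mean R_i = (2.3 − 1.2 + 0.0 + 5.8 + 6.1) / 5 = 2.6000%
Mean R_m = (-2.4 − 4.3 − 0.1 + 12.0 + 10.4) / 5 = 3.1200%
Σ(R_i − R̄_i)(R_m − R̄_m) = 92.1200  ⇒  Cov = 92.1200 / 4 = 23.0300
Σ(R_m − R̄_m)² = 227.7480  ⇒  Var(R_m) = 227.7480 / 4 = 56.9370
β = Cov / Var(R_m) = 23.0300 / 56.9370 = 0.4045
E(R) = R_f + β × MRP = 2.88% + 0.4045 × 5.99% = 5.30%

5.30%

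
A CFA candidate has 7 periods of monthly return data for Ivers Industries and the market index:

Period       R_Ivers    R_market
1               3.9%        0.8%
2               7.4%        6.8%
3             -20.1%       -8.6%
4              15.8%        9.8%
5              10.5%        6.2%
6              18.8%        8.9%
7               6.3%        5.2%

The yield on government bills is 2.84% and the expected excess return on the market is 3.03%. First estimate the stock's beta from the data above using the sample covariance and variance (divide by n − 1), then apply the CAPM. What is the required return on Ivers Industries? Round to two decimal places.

8.75%

Mean R_i = (3.9 + 7.4 − 20.1 + 15.8 + 10.5 + 18.8 + 6.3) / 7 = 6.0857%
Mean R_m = (0.8 + 6.8 − 8.6 + 9.8 + 6.2 + 8.9 + 5.2) / 7 = 4.1571%
Σ(R_i − R̄_i)(R_m − R̄_m) = 469.2257  ⇒  Cov = 469.2257 / 6 = 78.2043
Σ(R_m − R̄_m)² = 240.5971  ⇒  Var(R_m) = 240.5971 / 6 = 40.0995
β = Cov / Var(R_m) = 78.2043 / 40.0995 = 1.9503
E(R) = R_f + β × MRP = 2.84% + 1.9503 × 3.03% = 8.75%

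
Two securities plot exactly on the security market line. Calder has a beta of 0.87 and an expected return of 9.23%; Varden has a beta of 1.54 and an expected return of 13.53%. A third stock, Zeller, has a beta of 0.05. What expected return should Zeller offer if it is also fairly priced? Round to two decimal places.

3.97%

MRP (SML slope) = (13.53% − 9.23%) / (1.54 − 0.87) = 4.30% / 0.67 = 6.4179%
R_f (intercept) = 9.23% − 0.87 × 6.4179% = 3.6464%
E(R_Zeller) = R_f + β × MRP = 3.6464% + 0.05 × 6.4179% = 3.97%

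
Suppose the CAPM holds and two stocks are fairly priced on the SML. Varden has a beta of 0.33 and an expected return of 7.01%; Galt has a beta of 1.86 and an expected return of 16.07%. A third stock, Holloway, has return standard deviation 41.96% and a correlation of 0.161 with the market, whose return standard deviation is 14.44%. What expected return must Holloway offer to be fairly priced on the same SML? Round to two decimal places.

7.83%

MRP = (16.07% − 7.01%) / (1.86 − 0.33) = 5.9216%
R_f = 7.01% − 0.33 × 5.9216% = 5.0559%
β_Holloway = ρ·σ_i/σ_m = 0.161 × 41.96 / 14.44 = 0.4678
E(R_Holloway) = R_f + β × MRP = 5.0559% + 0.4678 × 5.9216% = 7.83%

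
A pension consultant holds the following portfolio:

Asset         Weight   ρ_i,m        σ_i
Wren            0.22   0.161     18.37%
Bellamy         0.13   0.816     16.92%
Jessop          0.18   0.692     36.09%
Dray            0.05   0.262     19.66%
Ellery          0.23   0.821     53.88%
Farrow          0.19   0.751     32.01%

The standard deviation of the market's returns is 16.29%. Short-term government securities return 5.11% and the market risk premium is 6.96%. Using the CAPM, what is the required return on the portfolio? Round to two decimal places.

β_Wren = 0.161 × 18.37% / 16.29% = 0.1816
β_Bellamy = 0.816 × 16.92% / 16.29% = 0.8476
β_Jessop = 0.692 × 36.09% / 16.29% = 1.5331
β_Dray = 0.262 × 19.66% / 16.29% = 0.3162
β_Ellery = 0.821 × 53.88% / 16.29% = 2.7155
β_Farrow = 0.751 × 32.01% / 16.29% = 1.4757
β_P = Σ w_i β_i = 0.22×0.1816 + 0.13×0.8476 + 0.18×1.5331 + 0.05×0.3162 + 0.23×2.7155 + 0.19×1.4757 = 1.3469
E(R_P) = R_f + β_P × MRP = 5.11% + 1.3469 × 6.96% = 14.48%

14.48%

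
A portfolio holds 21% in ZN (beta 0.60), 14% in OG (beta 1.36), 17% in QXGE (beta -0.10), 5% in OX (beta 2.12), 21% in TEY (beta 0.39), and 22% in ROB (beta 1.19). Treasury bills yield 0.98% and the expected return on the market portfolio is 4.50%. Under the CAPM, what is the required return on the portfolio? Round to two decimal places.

β_P = Σ w_i β_i = 0.21×0.60 + 0.14×1.36 + 0.17×-0.10 + 0.05×2.12 + 0.21×0.39 + 0.22×1.19 = 0.7491
MRP = 4.50% − 0.98% = 3.52%
E(R_P) = R_f + β_P × MRP = 0.98% + 0.7491 × 3.52% = 3.62%

3.62%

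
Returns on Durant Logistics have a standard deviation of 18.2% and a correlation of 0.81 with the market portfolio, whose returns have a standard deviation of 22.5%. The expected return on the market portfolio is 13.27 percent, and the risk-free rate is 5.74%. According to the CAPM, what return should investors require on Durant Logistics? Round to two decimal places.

10.67%

β = ρ × σ_i / σ_m = 0.81 × 18.2% / 22.5% = 0.6552
MRP = 13.27% − 5.74% = 7.53%
E(R) = 5.74% + 0.6552 × 7.53% = 10.67%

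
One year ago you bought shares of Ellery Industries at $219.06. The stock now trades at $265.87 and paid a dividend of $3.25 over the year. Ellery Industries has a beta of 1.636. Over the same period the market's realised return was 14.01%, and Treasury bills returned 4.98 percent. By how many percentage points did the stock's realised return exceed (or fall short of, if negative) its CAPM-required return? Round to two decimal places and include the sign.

Realised HPR = (P1 + D1 − P0) / P0 = (265.87 + 3.25 − 219.06) / 219.06 = 50.06 / 219.06 = 22.8522%
MRP = 14.01% − 4.98% = 9.03%
CAPM required = R_f + β·MRP = 4.98% + 1.636 × 9.03% = 19.75308%
α = realised − required = 22.8522% − 19.75308% = +3.10%

+3.10%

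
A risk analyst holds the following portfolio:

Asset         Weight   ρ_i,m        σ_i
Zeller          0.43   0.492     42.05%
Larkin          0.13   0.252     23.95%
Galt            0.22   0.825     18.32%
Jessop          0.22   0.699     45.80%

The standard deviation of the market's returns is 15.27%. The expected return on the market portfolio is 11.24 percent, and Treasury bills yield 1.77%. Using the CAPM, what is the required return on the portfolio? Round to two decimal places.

β_Zeller = 0.492 × 42.05% / 15.27% = 1.3549
β_Larkin = 0.252 × 23.95% / 15.27% = 0.3952
β_Galt = 0.825 × 18.32% / 15.27% = 0.9898
β_Jessop = 0.699 × 45.80% / 15.27% = 2.0965
β_P = Σ w_i β_i = 0.43×1.3549 + 0.13×0.3952 + 0.22×0.9898 + 0.22×2.0965 = 1.3130
MRP = 11.24% − 1.77% = 9.47%
E(R_P) = R_f + β_P × MRP = 1.77% + 1.3130 × 9.47% = 14.20%

14.20%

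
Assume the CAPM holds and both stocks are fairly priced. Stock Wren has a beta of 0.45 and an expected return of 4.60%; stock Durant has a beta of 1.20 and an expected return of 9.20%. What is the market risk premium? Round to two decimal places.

Both satisfy E(R) = R_f + β·MRP, so the slope of the SML is
MRP = (9.20% − 4.60%) / (1.20 − 0.45) = 4.60% / 0.75 = 6.1333%

6.13%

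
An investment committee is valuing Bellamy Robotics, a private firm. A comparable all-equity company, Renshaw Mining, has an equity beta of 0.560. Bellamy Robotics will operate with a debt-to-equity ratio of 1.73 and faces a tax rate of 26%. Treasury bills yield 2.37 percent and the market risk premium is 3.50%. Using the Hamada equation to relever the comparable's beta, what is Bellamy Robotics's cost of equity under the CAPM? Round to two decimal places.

β_L = β_U × [1 + (1 − t)(D/E)] = 0.560 × [1 + (1 − 0.26) × 1.73]
    = 0.560 × [1 + 0.74 × 1.73] = 0.560 × 2.2802 = 1.2769
E(R) = R_f + β_L × MRP = 2.37% + 1.2769 × 3.50% = 6.84%

6.84%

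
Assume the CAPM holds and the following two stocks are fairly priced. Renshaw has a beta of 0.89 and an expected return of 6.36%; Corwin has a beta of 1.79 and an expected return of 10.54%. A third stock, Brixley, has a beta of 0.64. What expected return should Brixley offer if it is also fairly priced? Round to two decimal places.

MRP (SML slope) = (10.54% − 6.36%) / (1.79 − 0.89) = 4.18% / 0.90 = 4.6444%
R_f (intercept) = 6.36% − 0.89 × 4.6444% = 2.2265%
E(R_Brixley) = R_f + β × MRP = 2.2265% + 0.64 × 4.6444% = 5.20%

5.20%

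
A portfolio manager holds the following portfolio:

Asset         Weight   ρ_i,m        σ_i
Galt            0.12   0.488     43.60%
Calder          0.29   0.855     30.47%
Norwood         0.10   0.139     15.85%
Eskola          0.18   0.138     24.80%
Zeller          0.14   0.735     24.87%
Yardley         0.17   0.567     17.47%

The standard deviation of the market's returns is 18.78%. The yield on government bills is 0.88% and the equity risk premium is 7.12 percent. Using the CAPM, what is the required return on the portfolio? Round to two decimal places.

β_Galt = 0.488 × 43.60% / 18.78% = 1.1329
β_Calder = 0.855 × 30.47% / 18.78% = 1.3872
β_Norwood = 0.139 × 15.85% / 18.78% = 0.1173
β_Eskola = 0.138 × 24.80% / 18.78% = 0.1822
β_Zeller = 0.735 × 24.87% / 18.78% = 0.9733
β_Yardley = 0.567 × 17.47% / 18.78% = 0.5274
β_P = Σ w_i β_i = 0.12×1.1329 + 0.29×1.3872 + 0.10×0.1173 + 0.18×0.1822 + 0.14×0.9733 + 0.17×0.5274 = 0.8087
E(R_P) = R_f + β_P × MRP = 0.88% + 0.8087 × 7.12% = 6.64%

6.64%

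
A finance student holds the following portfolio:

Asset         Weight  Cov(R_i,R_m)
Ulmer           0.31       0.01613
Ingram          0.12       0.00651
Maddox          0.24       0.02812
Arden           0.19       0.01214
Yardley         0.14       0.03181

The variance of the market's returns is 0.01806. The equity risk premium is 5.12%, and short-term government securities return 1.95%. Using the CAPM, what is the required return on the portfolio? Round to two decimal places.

β_Ulmer = 0.01613 / 0.01806 = 0.8931
β_Ingram = 0.00651 / 0.01806 = 0.3605
β_Maddox = 0.02812 / 0.01806 = 1.5570
β_Arden = 0.01214 / 0.01806 = 0.6722
β_Yardley = 0.03181 / 0.01806 = 1.7614
β_P = Σ w_i β_i = 0.31×0.8931 + 0.12×0.3605 + 0.24×1.5570 + 0.19×0.6722 + 0.14×1.7614 = 1.0681
E(R_P) = R_f + β_P × MRP = 1.95% + 1.0681 × 5.12% = 7.42%

7.42%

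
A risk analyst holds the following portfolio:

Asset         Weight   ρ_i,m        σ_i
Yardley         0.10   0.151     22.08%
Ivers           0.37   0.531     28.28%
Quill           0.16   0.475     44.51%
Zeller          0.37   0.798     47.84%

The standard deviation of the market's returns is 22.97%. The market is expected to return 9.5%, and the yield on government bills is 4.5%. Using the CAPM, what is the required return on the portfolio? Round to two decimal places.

β_Yardley = 0.151 × 22.08% / 22.97% = 0.1451
β_Ivers = 0.531 × 28.28% / 22.97% = 0.6538
β_Quill = 0.475 × 44.51% / 22.97% = 0.9204
β_Zeller = 0.798 × 47.84% / 22.97% = 1.6620
β_P = Σ w_i β_i = 0.10×0.1451 + 0.37×0.6538 + 0.16×0.9204 + 0.37×1.6620 = 1.0186
MRP = 9.5% − 4.5% = 5.00%
E(R_P) = R_f + β_P × MRP = 4.5% + 1.0186 × 5.0% = 9.59%

9.59%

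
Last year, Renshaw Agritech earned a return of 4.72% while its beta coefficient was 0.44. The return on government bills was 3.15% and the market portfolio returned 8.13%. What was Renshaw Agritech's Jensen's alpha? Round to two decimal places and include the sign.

-0.62%

Market excess return = 8.13% − 3.15% = 4.98%
CAPM benchmark = R_f + β(R_m − R_f) = 3.15% + 0.44 × 4.98% = 5.3412%
α = actual − benchmark = 4.72% − 5.3412% = -0.62%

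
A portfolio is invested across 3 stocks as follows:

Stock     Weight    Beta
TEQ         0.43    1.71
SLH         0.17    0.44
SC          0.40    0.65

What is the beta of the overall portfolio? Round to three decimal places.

1.070

β_P = Σ w_i β_i = 0.43×1.71 + 0.17×0.44 + 0.40×0.65 = 1.0701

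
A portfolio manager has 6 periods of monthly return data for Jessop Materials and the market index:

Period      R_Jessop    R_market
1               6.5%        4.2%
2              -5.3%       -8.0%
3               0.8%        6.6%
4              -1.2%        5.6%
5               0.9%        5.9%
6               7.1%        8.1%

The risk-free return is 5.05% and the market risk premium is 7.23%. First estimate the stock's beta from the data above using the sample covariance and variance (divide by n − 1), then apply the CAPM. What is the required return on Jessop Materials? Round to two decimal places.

Mean R_i = (6.5 − 5.3 + 0.8 − 1.2 + 0.9 + 7.1) / 6 = 1.4667%
Mean R_m = (4.2 − 8.0 + 6.6 + 5.6 + 5.9 + 8.1) / 6 = 3.7333%
Σ(R_i − R̄_i)(R_m − R̄_m) = 98.2267  ⇒  Cov = 98.2267 / 5 = 19.6453
Σ(R_m − R̄_m)² = 173.3533  ⇒  Var(R_m) = 173.3533 / 5 = 34.6707
β = Cov / Var(R_m) = 19.6453 / 34.6707 = 0.5666
E(R) = R_f + β × MRP = 5.05% + 0.5666 × 7.23% = 9.15%

9.15%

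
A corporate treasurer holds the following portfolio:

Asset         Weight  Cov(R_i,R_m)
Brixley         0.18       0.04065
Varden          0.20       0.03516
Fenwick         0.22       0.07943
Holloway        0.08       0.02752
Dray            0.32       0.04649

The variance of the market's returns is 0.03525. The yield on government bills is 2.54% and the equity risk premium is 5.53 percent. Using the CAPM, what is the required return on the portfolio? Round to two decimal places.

10.21%

β_Brixley = 0.04065 / 0.03525 = 1.1532
β_Varden = 0.03516 / 0.03525 = 0.9974
β_Fenwick = 0.07943 / 0.03525 = 2.2533
β_Holloway = 0.02752 / 0.03525 = 0.7807
β_Dray = 0.04649 / 0.03525 = 1.3189
β_P = Σ w_i β_i = 0.18×1.1532 + 0.20×0.9974 + 0.22×2.2533 + 0.08×0.7807 + 0.32×1.3189 = 1.3873
E(R_P) = R_f + β_P × MRP = 2.54% + 1.3873 × 5.53% = 10.21%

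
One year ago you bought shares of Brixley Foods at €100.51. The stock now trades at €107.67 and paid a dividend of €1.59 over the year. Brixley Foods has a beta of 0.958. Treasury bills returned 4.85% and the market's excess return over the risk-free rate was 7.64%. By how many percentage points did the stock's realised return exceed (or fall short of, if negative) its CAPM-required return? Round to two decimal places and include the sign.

-3.46%

Realised HPR = (P1 + D1 − P0) / P0 = (107.67 + 1.59 − 100.51) / 100.51 = 8.75 / 100.51 = 8.7056%
CAPM required = R_f + β·MRP = 4.85% + 0.958 × 7.64% = 12.16912%
α = realised − required = 8.7056% − 12.16912% = -3.46%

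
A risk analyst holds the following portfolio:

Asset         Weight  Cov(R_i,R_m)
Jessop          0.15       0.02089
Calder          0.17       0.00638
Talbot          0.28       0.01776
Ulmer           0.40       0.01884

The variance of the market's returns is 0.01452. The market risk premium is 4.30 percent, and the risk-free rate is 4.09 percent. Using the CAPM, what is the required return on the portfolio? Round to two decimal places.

β_Jessop = 0.02089 / 0.01452 = 1.4387
β_Calder = 0.00638 / 0.01452 = 0.4394
β_Talbot = 0.01776 / 0.01452 = 1.2231
β_Ulmer = 0.01884 / 0.01452 = 1.2975
β_P = Σ w_i β_i = 0.15×1.4387 + 0.17×0.4394 + 0.28×1.2231 + 0.40×1.2975 = 1.1520
E(R_P) = R_f + β_P × MRP = 4.09% + 1.1520 × 4.30% = 9.04%

9.04%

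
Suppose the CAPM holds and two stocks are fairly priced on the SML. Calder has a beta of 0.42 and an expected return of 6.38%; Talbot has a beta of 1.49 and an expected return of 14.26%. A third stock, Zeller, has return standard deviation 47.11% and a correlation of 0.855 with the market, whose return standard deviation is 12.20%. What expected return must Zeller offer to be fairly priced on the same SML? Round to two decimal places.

MRP = (14.26% − 6.38%) / (1.49 − 0.42) = 7.3645%
R_f = 6.38% − 0.42 × 7.3645% = 3.2869%
β_Zeller = ρ·σ_i/σ_m = 0.855 × 47.11 / 12.20 = 3.3016
E(R_Zeller) = R_f + β × MRP = 3.2869% + 3.3016 × 7.3645% = 27.60%

27.60%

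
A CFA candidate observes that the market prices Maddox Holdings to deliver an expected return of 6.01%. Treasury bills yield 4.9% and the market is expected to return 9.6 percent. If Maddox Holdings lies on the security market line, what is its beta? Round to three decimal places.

0.236

MRP = 9.6% − 4.9% = 4.70%
β = (E(R) − R_f) / MRP = (6.01% − 4.9%) / 4.7% = 1.11% / 4.7% = 0.236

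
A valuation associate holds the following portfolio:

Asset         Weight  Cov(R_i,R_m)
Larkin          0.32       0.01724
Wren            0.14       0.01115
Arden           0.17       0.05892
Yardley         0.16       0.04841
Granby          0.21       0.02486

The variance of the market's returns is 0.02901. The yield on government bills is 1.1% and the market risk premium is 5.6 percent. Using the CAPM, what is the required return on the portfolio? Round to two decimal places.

6.90%

β_Larkin = 0.01724 / 0.02901 = 0.5943
β_Wren = 0.01115 / 0.02901 = 0.3844
β_Arden = 0.05892 / 0.02901 = 2.0310
β_Yardley = 0.04841 / 0.02901 = 1.6687
β_Granby = 0.02486 / 0.02901 = 0.8569
β_P = Σ w_i β_i = 0.32×0.5943 + 0.14×0.3844 + 0.17×2.0310 + 0.16×1.6687 + 0.21×0.8569 = 1.0362
E(R_P) = R_f + β_P × MRP = 1.1% + 1.0362 × 5.6% = 6.90%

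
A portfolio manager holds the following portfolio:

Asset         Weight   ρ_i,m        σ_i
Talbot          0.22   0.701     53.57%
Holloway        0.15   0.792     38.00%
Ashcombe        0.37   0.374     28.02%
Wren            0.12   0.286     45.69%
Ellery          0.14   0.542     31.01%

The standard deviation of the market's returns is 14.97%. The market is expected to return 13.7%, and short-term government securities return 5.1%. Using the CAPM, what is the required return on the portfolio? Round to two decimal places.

16.92%

β_Talbot = 0.701 × 53.57% / 14.97% = 2.5085
β_Holloway = 0.792 × 38.00% / 14.97% = 2.0104
β_Ashcombe = 0.374 × 28.02% / 14.97% = 0.7000
β_Wren = 0.286 × 45.69% / 14.97% = 0.8729
β_Ellery = 0.542 × 31.01% / 14.97% = 1.1227
β_P = Σ w_i β_i = 0.22×2.5085 + 0.15×2.0104 + 0.37×0.7000 + 0.12×0.8729 + 0.14×1.1227 = 1.3744
MRP = 13.7% − 5.1% = 8.60%
E(R_P) = R_f + β_P × MRP = 5.1% + 1.3744 × 8.6% = 16.92%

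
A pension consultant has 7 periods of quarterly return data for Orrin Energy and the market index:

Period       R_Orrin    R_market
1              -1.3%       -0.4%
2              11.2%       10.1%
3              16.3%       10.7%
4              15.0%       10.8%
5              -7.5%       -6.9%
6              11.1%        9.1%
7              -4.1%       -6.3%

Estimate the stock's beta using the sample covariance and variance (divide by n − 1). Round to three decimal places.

Mean R_i = (-1.3 + 11.2 + 16.3 + 15.0 − 7.5 + 11.1 − 4.1) / 7 = 5.8143%
Mean R_m = (-0.4 + 10.1 + 10.7 + 10.8 − 6.9 + 9.1 − 6.3) / 7 = 3.8714%
Σ(R_i − R̄_i)(R_m − R̄_m) = 471.0729  ⇒  Cov = 471.0729 / 6 = 78.5122
Σ(R_m − R̄_m)² = 398.4943  ⇒  Var(R_m) = 398.4943 / 6 = 66.4157
β = Cov / Var(R_m) = 78.5122 / 66.4157 = 1.1821

1.182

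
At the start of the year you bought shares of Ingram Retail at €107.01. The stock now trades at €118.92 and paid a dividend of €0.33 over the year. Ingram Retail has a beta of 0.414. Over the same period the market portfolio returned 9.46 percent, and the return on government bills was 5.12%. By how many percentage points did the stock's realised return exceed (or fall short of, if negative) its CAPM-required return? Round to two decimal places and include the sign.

+4.52%

Realised HPR = (P1 + D1 − P0) / P0 = (118.92 + 0.33 − 107.01) / 107.01 = 12.24 / 107.01 = 11.4382%
MRP = 9.46% − 5.12% = 4.34%
CAPM required = R_f + β·MRP = 5.12% + 0.414 × 4.34% = 6.91676%
α = realised − required = 11.4382% − 6.91676% = +4.52%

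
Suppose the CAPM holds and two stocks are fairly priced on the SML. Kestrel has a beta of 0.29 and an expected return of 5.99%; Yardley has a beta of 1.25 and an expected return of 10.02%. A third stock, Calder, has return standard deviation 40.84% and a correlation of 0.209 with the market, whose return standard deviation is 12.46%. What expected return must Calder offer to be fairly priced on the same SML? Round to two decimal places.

7.65%

MRP = (10.02% − 5.99%) / (1.25 − 0.29) = 4.1979%
R_f = 5.99% − 0.29 × 4.1979% = 4.7726%
β_Calder = ρ·σ_i/σ_m = 0.209 × 40.84 / 12.46 = 0.6850
E(R_Calder) = R_f + β × MRP = 4.7726% + 0.6850 × 4.1979% = 7.65%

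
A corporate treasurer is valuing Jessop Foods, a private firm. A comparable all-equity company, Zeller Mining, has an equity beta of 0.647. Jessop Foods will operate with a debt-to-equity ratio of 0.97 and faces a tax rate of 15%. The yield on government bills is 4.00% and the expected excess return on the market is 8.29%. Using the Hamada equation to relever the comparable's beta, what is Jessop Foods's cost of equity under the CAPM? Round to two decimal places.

β_L = β_U × [1 + (1 − t)(D/E)] = 0.647 × [1 + (1 − 0.15) × 0.97]
    = 0.647 × [1 + 0.85 × 0.97] = 0.647 × 1.8245 = 1.1805
E(R) = R_f + β_L × MRP = 4.00% + 1.1805 × 8.29% = 13.79%

13.79%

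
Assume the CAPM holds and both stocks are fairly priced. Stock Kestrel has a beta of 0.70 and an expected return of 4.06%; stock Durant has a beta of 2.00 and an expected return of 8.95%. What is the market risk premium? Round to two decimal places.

Both satisfy E(R) = R_f + β·MRP, so the slope of the SML is
MRP = (8.95% − 4.06%) / (2.00 − 0.70) = 4.89% / 1.30 = 3.7615%

3.76%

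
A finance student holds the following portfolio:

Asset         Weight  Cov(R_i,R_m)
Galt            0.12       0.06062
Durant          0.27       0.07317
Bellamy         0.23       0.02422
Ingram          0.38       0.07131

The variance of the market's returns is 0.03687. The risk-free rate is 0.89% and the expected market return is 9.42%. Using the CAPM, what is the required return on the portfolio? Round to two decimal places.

β_Galt = 0.06062 / 0.03687 = 1.6442
β_Durant = 0.07317 / 0.03687 = 1.9845
β_Bellamy = 0.02422 / 0.03687 = 0.6569
β_Ingram = 0.07131 / 0.03687 = 1.9341
β_P = Σ w_i β_i = 0.12×1.6442 + 0.27×1.9845 + 0.23×0.6569 + 0.38×1.9341 = 1.6192
MRP = 9.42% − 0.89% = 8.53%
E(R_P) = R_f + β_P × MRP = 0.89% + 1.6192 × 8.53% = 14.70%

14.70%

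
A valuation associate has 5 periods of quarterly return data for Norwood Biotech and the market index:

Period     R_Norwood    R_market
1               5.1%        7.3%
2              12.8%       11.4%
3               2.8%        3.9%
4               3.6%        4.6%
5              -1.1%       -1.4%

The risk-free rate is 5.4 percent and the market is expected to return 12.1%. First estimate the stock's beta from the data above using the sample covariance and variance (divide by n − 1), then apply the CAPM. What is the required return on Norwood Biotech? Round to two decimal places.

12.40%

Mean R_i = (5.1 + 12.8 + 2.8 + 3.6 − 1.1) / 5 = 4.6400%
Mean R_m = (7.3 + 11.4 + 3.9 + 4.6 − 1.4) / 5 = 5.1600%
Σ(R_i − R̄_i)(R_m − R̄_m) = 92.4580  ⇒  Cov = 92.4580 / 4 = 23.1145
Σ(R_m − R̄_m)² = 88.4520  ⇒  Var(R_m) = 88.4520 / 4 = 22.1130
β = Cov / Var(R_m) = 23.1145 / 22.1130 = 1.0453
MRP = 12.1% − 5.4% = 6.70%
E(R) = R_f + β × MRP = 5.4% + 1.0453 × 6.7% = 12.40%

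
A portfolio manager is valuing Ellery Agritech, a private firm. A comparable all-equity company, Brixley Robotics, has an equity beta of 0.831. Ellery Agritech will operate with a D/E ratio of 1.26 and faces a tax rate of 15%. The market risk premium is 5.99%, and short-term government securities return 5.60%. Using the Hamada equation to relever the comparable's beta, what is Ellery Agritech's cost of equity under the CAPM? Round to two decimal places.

15.91%

β_L = β_U × [1 + (1 − t)(D/E)] = 0.831 × [1 + (1 − 0.15) × 1.26]
    = 0.831 × [1 + 0.85 × 1.26] = 0.831 × 2.0710 = 1.7210
E(R) = R_f + β_L × MRP = 5.60% + 1.7210 × 5.99% = 15.91%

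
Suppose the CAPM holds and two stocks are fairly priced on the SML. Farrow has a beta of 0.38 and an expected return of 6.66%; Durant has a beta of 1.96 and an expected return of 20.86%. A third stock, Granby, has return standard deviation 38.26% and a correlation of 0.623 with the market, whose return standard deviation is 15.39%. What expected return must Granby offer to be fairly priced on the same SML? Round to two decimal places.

17.16%

MRP = (20.86% − 6.66%) / (1.96 − 0.38) = 8.9873%
R_f = 6.66% − 0.38 × 8.9873% = 3.2448%
β_Granby = ρ·σ_i/σ_m = 0.623 × 38.26 / 15.39 = 1.5488
E(R_Granby) = R_f + β × MRP = 3.2448% + 1.5488 × 8.9873% = 17.16%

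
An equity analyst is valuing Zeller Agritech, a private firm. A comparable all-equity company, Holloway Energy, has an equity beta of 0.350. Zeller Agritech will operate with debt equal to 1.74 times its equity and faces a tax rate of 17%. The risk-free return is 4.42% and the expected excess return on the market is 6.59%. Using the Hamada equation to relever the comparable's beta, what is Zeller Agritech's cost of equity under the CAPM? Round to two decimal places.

10.06%

β_L = β_U × [1 + (1 − t)(D/E)] = 0.350 × [1 + (1 − 0.17) × 1.74]
    = 0.350 × [1 + 0.83 × 1.74] = 0.350 × 2.4442 = 0.8555
E(R) = R_f + β_L × MRP = 4.42% + 0.8555 × 6.59% = 10.06%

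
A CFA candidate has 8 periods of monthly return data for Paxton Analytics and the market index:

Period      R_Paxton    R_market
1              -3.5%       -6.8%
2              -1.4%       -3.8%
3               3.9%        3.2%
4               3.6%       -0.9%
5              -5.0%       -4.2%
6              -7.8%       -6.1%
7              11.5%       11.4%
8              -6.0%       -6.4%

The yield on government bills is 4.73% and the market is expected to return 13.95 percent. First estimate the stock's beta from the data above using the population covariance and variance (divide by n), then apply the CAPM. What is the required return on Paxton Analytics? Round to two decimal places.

13.75%

Mean R_i = (-3.5 − 1.4 + 3.9 + 3.6 − 5.0 − 7.8 + 11.5 − 6.0) / 8 = -0.5875%
Mean R_m = (-6.8 − 3.8 + 3.2 − 0.9 − 4.2 − 6.1 + 11.4 − 6.4) / 8 = -1.7000%
Σ(R_i − R̄_i)(R_m − R̄_m) = 268.4500  ⇒  Cov = 268.4500 / 8 = 33.5563
Σ(R_m − R̄_m)² = 274.3800  ⇒  Var(R_m) = 274.3800 / 8 = 34.2975
β = Cov / Var(R_m) = 33.5563 / 34.2975 = 0.9784
MRP = 13.95% − 4.73% = 9.22%
E(R) = R_f + β × MRP = 4.73% + 0.9784 × 9.22% = 13.75%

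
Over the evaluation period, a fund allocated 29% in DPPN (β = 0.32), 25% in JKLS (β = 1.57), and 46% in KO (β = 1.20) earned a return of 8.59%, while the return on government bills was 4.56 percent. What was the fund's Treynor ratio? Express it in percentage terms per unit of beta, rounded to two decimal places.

3.89%

β_P = 0.29×0.32 + 0.25×1.57 + 0.46×1.20 = 1.0373
Treynor = (R_P − R_f) / β_P = (8.59% − 4.56%) / 1.0373 = 4.03% / 1.0373 = 3.89%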